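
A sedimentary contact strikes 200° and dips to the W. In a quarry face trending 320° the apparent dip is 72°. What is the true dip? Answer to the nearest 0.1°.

74.3°

The section is 60° from the strike.
tan δ = tan α / sin β = tan 72° / sin 60° = 3.0777 / 0.8660 = 3.5538
true dip = arctan 3.5538 = 74.28°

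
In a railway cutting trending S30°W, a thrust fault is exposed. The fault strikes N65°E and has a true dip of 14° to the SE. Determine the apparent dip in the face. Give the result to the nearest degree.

The strike is N65°E and the section trends S30°W; the acute angle between them is β = 35°.
tan(apparent dip) = tan 14° · sin 35° = 0.1430
apparent dip = arctan 0.1430 = 8.14°

8°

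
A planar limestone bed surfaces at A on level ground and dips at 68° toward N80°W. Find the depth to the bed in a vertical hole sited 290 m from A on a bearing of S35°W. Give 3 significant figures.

303 m

The hole lies 65° from the dip direction, so the down-dip offset is 290 × cos 65° = 122.56 m.
Depth = down-dip offset × tan(dip) = 122.56 × tan 68° = 122.56 × 2.4751
Depth = 303.34 m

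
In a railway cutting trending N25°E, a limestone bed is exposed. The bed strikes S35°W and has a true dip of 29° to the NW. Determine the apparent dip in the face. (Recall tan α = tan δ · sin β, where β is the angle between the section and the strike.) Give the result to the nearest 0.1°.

The section lies 10° from the strike.
tan α = tan 29° × sin 10° = 0.5543 × 0.1736 = 0.0963
apparent dip = arctan 0.0963 = 5.50°

5.5°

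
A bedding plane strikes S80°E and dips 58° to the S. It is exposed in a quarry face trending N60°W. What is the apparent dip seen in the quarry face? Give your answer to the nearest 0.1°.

The strike is S80°E and the section trends N60°W; the acute angle between them is β = 20°.
tan α = tan 58° × sin 20° = 1.6003 × 0.3420 = 0.5473
apparent dip = arctan 0.5473 = 28.69°

28.7°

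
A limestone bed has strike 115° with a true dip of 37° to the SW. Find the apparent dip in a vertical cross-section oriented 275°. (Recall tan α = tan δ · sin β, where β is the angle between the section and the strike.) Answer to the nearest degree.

14°

The strike is 115° and the section trends 275°; the acute angle between them is β = 20°.
tan α = tan 37° × sin 20° = 0.7536 × 0.3420 = 0.2577
α = arctan(0.2577) = 14.45°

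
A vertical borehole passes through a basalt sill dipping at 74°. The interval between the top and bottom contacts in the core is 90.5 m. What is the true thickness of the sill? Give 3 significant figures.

True thickness t = h · cos(dip) = 90.5 × cos 74°
t = 90.5 × 0.2756 = 24.945 m

24.9 m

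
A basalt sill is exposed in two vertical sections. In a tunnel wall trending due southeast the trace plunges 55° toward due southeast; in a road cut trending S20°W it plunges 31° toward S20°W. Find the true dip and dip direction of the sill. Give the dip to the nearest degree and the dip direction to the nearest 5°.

true dip 55°, dip direction 135°

Each apparent-dip line lies in the plane. As unit vectors (x east, y north, z up), v₁ plunges 55°→due southeast and v₂ plunges 31°→S20°W.
n = v₁ × v₂ = (0.451, -0.449, 0.446) (taken with n_z > 0).
True dip = arccos(n_z / |n|) = arccos(0.5736) = 55.0°.
The horizontal component of n points toward azimuth atan2(n_x, n_y) = 135°, the dip direction.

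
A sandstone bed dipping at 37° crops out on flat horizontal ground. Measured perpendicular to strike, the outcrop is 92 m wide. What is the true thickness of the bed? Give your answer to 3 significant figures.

True thickness t = w · sin(dip) = 92 × sin 37°
t = 92 × 0.6018 = 55.367 m

55.4 m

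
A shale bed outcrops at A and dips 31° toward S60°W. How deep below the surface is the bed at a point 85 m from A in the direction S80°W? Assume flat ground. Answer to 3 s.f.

48.0 m

The hole lies 20° from the dip direction, so the down-dip offset is 85 × cos 20° = 79.87 m.
Depth = down-dip offset × tan(dip) = 79.87 × tan 31° = 79.87 × 0.6009
Depth = 47.99 m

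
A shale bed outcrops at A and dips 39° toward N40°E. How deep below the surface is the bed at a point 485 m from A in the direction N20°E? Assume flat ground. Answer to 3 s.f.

369 m

The hole lies 20° from the dip direction, so the down-dip offset is 485 × cos 20° = 455.75 m.
Depth = down-dip offset × tan(dip) = 455.75 × tan 39° = 455.75 × 0.8098
Depth = 369.06 m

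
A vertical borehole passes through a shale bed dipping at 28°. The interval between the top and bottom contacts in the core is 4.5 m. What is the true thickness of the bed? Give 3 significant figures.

True thickness t = h · cos(dip) = 4.5 × cos 28°
t = 4.5 × 0.8829 = 3.973 m

3.97 m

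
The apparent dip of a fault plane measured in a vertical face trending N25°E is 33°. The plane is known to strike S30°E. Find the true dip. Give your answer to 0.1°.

The section is 55° from the strike.
tan δ = tan α / sin β = tan 33° / sin 55° = 0.6494 / 0.8192 = 0.7928
δ = arctan(0.7928) = 38.41°

38.4°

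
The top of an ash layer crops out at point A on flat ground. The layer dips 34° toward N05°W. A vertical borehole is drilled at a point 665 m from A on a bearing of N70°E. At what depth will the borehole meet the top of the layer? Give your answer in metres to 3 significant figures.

The hole lies 75° from the dip direction, so the down-dip offset is 665 × cos 75° = 172.11 m.
Depth = down-dip offset × tan(dip) = 172.11 × tan 34° = 172.11 × 0.6745
Depth = 116.09 m

116 m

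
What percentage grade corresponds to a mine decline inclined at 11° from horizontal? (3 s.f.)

grade % = 100 × tan 11° = 100 × 0.1944

19.4%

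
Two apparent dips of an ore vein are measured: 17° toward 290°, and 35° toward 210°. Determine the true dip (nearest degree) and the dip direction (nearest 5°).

true dip 36°, dip direction 225°

The two traces are lines in the plane: v₁ = (sin 290°·cos 17°, cos 290°·cos 17°, −sin 17°), v₂ = (sin 210°·cos 35°, cos 210°·cos 35°, −sin 35°).
The plane normal is n = v₁ × v₂ ∝ (-0.395, -0.396, 0.771).
True dip = arccos(n_z / |n|) = arccos(0.8097) = 35.9°.
Dip direction = atan2(-0.395, -0.396) = 225° (azimuth of n's horizontal projection).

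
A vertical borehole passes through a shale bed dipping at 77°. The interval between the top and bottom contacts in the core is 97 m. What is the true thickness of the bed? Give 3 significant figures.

True thickness t = h · cos(dip) = 97 × cos 77°
t = 97 × 0.2250 = 21.820 m

21.8 m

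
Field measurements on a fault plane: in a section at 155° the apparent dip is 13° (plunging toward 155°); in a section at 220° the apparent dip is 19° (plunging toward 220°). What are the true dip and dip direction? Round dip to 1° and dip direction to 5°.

true dip 20°, dip direction 205°

The two traces are lines in the plane: v₁ = (sin 155°·cos 13°, cos 155°·cos 13°, −sin 13°), v₂ = (sin 220°·cos 19°, cos 220°·cos 19°, −sin 19°).
The plane normal is n = v₁ × v₂ ∝ (-0.125, -0.271, 0.835).
True dip = arccos(n_z / |n|) = arccos(0.9418) = 19.6°.
Dip direction = azimuth of (n_x, n_y) = atan2(-0.125, -0.271) = 205°.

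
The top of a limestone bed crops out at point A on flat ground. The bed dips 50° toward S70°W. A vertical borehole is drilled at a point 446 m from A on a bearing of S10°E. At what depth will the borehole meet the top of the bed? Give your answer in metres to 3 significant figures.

The hole lies 80° from the dip direction, so the down-dip offset is 446 × cos 80° = 77.45 m.
Depth = down-dip offset × tan(dip) = 77.45 × tan 50° = 77.45 × 1.1918
Depth = 92.30 m

92.3 m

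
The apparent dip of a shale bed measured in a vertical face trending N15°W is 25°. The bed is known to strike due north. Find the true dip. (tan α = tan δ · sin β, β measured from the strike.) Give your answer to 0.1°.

β = acute angle between strike due north and section N15°W = 15°.
tan δ = tan α / sin β = tan 25° / sin 15° = 0.4663 / 0.2588 = 1.8017
true dip = arctan 1.8017 = 60.97°

61.0°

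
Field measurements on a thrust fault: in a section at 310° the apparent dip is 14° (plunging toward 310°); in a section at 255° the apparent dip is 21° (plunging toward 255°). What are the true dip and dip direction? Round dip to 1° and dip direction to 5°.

Represent each trace as a vector plunging at its apparent dip toward its trend (east-north-up frame): v₁ = (-0.743, 0.624, -0.242), v₂ = (-0.902, -0.242, -0.358).
Cross product v₁ × v₂ gives the pole to the plane: n ∝ (-0.282, -0.048, 0.742).
True dip = arccos(n_z / |n|) = arccos(0.9331) = 21.1°.
Dip direction = atan2(-0.282, -0.048) = 260° (azimuth of n's horizontal projection).

true dip 21°, dip direction 260°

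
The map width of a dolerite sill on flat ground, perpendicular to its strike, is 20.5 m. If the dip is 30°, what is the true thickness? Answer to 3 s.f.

True thickness t = w · sin(dip) = 20.5 × sin 30°
t = 20.5 × 0.5000 = 10.250 m

10.2 m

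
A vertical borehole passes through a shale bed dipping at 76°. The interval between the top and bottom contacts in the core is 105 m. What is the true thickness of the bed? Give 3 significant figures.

True thickness t = h · cos(dip) = 105 × cos 76°
t = 105 × 0.2419 = 25.402 m

25.4 m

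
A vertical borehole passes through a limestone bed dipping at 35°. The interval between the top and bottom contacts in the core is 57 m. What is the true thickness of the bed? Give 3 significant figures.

46.7 m

True thickness t = h · cos(dip) = 57 × cos 35°
t = 57 × 0.8192 = 46.692 m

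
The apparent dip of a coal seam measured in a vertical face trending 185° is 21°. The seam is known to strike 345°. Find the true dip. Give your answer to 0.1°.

The section is 20° from the strike.
tan δ = tan α / sin β = tan 21° / sin 20° = 0.3839 / 0.3420 = 1.1223
true dip = arctan 1.1223 = 48.30°

48.3°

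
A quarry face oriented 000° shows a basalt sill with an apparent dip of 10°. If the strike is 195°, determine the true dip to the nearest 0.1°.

The section is 15° from the strike.
tan δ = tan α / sin β = tan 10° / sin 15° = 0.1763 / 0.2588 = 0.6813
true dip = arctan 0.6813 = 34.27°

34.3°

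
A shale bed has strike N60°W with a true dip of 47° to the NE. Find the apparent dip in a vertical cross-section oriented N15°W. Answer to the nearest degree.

The strike is N60°W and the section trends N15°W; the acute angle between them is β = 45°.
tan α = tan 47° × sin 45° = 1.0724 × 0.7071 = 0.7583
apparent dip = arctan 0.7583 = 37.17°

37°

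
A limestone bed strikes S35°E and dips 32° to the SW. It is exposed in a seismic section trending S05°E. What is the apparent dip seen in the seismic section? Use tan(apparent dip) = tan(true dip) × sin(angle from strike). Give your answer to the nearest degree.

Angle between strike (S35°E) and section (S05°E): β = 30°.
tan α = tan 32° × sin 30° = 0.6249 × 0.5000 = 0.3124
α = arctan(0.3124) = 17.35°

17°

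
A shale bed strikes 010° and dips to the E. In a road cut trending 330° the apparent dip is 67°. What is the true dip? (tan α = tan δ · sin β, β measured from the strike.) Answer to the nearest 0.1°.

The section is 40° from the strike.
tan δ = tan α / sin β = tan 67° / sin 40° = 2.3559 / 0.6428 = 3.6651
δ = arctan(3.6651) = 74.74°

74.7°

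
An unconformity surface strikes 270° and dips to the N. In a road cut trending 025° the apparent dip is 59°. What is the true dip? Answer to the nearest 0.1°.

61.4°

β = acute angle between strike 270° and section 025° = 65°.
tan(true dip) = tan 59° / sin 65° = 1.8363
true dip = arctan 1.8363 = 61.43°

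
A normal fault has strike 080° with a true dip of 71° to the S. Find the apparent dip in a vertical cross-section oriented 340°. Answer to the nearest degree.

71°

Angle between strike (080°) and section (340°): β = 80°.
tan α = tan 71° × sin 80° = 2.9042 × 0.9848 = 2.8601
apparent dip = arctan 2.8601 = 70.73°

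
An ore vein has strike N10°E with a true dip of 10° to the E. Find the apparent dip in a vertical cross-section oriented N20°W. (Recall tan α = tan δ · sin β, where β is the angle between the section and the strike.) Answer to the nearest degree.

The section lies 30° from the strike.
tan(apparent dip) = tan 10° · sin 30° = 0.0882
apparent dip = arctan 0.0882 = 5.04°

5°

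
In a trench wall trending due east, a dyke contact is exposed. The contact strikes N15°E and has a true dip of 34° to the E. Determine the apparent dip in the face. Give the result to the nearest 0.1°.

The strike is N15°E and the section trends due east; the acute angle between them is β = 75°.
tan(apparent dip) = tan 34° · sin 75° = 0.6515
α = arctan(0.6515) = 33.09°

33.1°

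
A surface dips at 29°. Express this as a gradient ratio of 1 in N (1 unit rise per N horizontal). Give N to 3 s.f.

1 in 1.80

1 : N means tan θ = 1/N, so N = 1/tan 29° = 1/0.5543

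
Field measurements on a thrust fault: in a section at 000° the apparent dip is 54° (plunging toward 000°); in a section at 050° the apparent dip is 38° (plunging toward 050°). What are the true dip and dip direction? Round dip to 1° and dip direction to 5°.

true dip 54°, dip direction 355°

Represent each trace as a vector plunging at its apparent dip toward its trend (east-north-up frame): v₁ = (0.000, 0.588, -0.809), v₂ = (0.604, 0.507, -0.616).
Cross product v₁ × v₂ gives the pole to the plane: n ∝ (-0.048, 0.488, 0.355).
Dip δ = arctan(|n_h|/n_z) = arctan(0.491/0.355) = 54.1°.
Dip direction = azimuth of (n_x, n_y) = atan2(-0.048, 0.488) = 354°.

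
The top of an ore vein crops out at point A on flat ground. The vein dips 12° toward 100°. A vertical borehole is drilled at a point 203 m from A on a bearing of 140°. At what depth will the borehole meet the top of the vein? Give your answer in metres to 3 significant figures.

33.1 m

The hole lies 40° from the dip direction, so the down-dip offset is 203 × cos 40° = 155.51 m.
Depth = down-dip offset × tan(dip) = 155.51 × tan 12° = 155.51 × 0.2126
Depth = 33.05 m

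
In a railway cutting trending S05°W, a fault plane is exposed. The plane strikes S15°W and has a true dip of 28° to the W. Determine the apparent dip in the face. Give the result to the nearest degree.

The strike is S15°W and the section trends S05°W; the acute angle between them is β = 10°.
tan(apparent dip) = tan 28° · sin 10° = 0.0923
α = arctan(0.0923) = 5.28°

5°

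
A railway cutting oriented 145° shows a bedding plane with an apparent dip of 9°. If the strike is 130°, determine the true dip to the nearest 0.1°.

31.5°

β = acute angle between strike 130° and section 145° = 15°.
tan(true dip) = tan 9° / sin 15° = 0.6120
true dip = arctan 0.6120 = 31.46°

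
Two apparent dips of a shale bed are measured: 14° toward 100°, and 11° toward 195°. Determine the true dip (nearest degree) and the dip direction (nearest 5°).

true dip 18°, dip direction 140°

Each apparent-dip line lies in the plane. As unit vectors (x east, y north, z up), v₁ plunges 14°→100° and v₂ plunges 11°→195°.
The plane normal is n = v₁ × v₂ ∝ (0.197, -0.244, 0.949).
tan δ = √(n_x²+n_y²)/n_z = 0.314/0.949, so δ = 18.3°.
Dip direction = atan2(0.197, -0.244) = 141° (azimuth of n's horizontal projection).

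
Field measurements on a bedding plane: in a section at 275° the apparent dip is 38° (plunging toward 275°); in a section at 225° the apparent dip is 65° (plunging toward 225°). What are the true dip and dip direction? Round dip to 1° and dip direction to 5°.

true dip 66°, dip direction 205°

Represent each trace as a vector plunging at its apparent dip toward its trend (east-north-up frame): v₁ = (-0.785, 0.069, -0.616), v₂ = (-0.299, -0.299, -0.906).
The plane normal is n = v₁ × v₂ ∝ (-0.246, -0.527, 0.255).
True dip = arccos(n_z / |n|) = arccos(0.4014) = 66.3°.
The horizontal component of n points toward azimuth atan2(n_x, n_y) = 205°, the dip direction.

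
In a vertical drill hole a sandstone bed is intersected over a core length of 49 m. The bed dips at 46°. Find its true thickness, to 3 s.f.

True thickness t = h · cos(dip) = 49 × cos 46°
t = 49 × 0.6947 = 34.038 m

34.0 m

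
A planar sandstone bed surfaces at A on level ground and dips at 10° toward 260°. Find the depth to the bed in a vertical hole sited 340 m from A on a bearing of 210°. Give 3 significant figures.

38.5 m

The hole lies 50° from the dip direction, so the down-dip offset is 340 × cos 50° = 218.55 m.
Depth = down-dip offset × tan(dip) = 218.55 × tan 10° = 218.55 × 0.1763
Depth = 38.54 m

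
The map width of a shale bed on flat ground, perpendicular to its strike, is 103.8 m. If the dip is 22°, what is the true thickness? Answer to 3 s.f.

38.9 m

True thickness t = w · sin(dip) = 103.8 × sin 22°
t = 103.8 × 0.3746 = 38.884 m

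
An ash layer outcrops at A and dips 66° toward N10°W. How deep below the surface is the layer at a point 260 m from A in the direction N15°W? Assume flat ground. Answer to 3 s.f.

582 m

The hole lies 5° from the dip direction, so the down-dip offset is 260 × cos 5° = 259.01 m.
Depth = down-dip offset × tan(dip) = 259.01 × tan 66° = 259.01 × 2.2460
Depth = 581.75 m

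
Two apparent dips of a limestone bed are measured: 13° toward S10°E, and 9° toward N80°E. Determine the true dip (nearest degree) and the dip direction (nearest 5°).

Each apparent-dip line lies in the plane. As unit vectors (x east, y north, z up), v₁ plunges 13°→S10°E and v₂ plunges 9°→N80°E.
The plane normal is n = v₁ × v₂ ∝ (0.189, -0.192, 0.962).
True dip = arccos(n_z / |n|) = arccos(0.9630) = 15.6°.
Dip direction = atan2(0.189, -0.192) = 136° (azimuth of n's horizontal projection).

true dip 16°, dip direction 135°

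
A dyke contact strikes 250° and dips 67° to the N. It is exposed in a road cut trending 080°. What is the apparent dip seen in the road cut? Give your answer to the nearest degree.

The strike is 250° and the section trends 080°; the acute angle between them is β = 10°.
tan(apparent dip) = tan 67° · sin 10° = 0.4091
α = arctan(0.4091) = 22.25°

22°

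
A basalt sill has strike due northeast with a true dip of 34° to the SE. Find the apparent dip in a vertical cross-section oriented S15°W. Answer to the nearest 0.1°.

Angle between strike (due northeast) and section (S15°W): β = 30°.
tan α = tan 34° × sin 30° = 0.6745 × 0.5000 = 0.3373
α = arctan(0.3373) = 18.64°

18.6°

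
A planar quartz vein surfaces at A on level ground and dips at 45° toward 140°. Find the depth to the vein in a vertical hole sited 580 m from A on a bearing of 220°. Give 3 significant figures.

101 m

The hole lies 80° from the dip direction, so the down-dip offset is 580 × cos 80° = 100.72 m.
Depth = down-dip offset × tan(dip) = 100.72 × tan 45° = 100.72 × 1.0000
Depth = 100.72 m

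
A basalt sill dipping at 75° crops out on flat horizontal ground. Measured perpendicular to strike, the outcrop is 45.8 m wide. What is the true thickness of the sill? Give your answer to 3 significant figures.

44.2 m

True thickness t = w · sin(dip) = 45.8 × sin 75°
t = 45.8 × 0.9659 = 44.239 m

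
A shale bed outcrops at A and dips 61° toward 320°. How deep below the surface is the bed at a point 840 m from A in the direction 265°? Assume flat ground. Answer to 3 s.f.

869 m

The hole lies 55° from the dip direction, so the down-dip offset is 840 × cos 55° = 481.80 m.
Depth = down-dip offset × tan(dip) = 481.80 × tan 61° = 481.80 × 1.8040
Depth = 869.20 m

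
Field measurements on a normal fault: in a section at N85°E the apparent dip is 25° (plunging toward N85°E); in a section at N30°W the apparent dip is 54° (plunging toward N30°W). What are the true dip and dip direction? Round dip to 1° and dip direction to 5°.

true dip 61°, dip direction 010°

Represent each trace as a vector plunging at its apparent dip toward its trend (east-north-up frame): v₁ = (0.903, 0.079, -0.423), v₂ = (-0.294, 0.509, -0.809).
Cross product v₁ × v₂ gives the pole to the plane: n ∝ (0.151, 0.855, 0.483).
True dip = arccos(n_z / |n|) = arccos(0.4861) = 60.9°.
Dip direction = azimuth of (n_x, n_y) = atan2(0.151, 0.855) = 10°.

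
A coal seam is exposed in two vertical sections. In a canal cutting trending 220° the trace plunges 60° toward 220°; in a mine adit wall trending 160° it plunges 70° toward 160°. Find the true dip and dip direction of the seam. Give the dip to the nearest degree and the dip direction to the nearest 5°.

true dip 70°, dip direction 170°

The two traces are lines in the plane: v₁ = (sin 220°·cos 60°, cos 220°·cos 60°, −sin 60°), v₂ = (sin 160°·cos 70°, cos 160°·cos 70°, −sin 70°).
n = v₁ × v₂ = (0.082, -0.403, 0.148) (taken with n_z > 0).
True dip = arccos(n_z / |n|) = arccos(0.3386) = 70.2°.
Dip direction = atan2(0.082, -0.403) = 169° (azimuth of n's horizontal projection).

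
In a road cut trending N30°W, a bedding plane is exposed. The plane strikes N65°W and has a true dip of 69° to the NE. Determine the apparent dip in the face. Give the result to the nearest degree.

56°

Angle between strike (N65°W) and section (N30°W): β = 35°.
tan(apparent dip) = tan 69° · sin 35° = 1.4942
α = arctan(1.4942) = 56.21°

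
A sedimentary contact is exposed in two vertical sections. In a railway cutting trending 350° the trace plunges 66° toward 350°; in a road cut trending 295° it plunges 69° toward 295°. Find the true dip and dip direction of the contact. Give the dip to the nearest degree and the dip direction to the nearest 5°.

true dip 70°, dip direction 315°

Represent each trace as a vector plunging at its apparent dip toward its trend (east-north-up frame): v₁ = (-0.071, 0.401, -0.914), v₂ = (-0.325, 0.151, -0.934).
The plane normal is n = v₁ × v₂ ∝ (-0.236, 0.231, 0.119).
Dip δ = arctan(|n_h|/n_z) = arctan(0.330/0.119) = 70.1°.
The horizontal component of n points toward azimuth atan2(n_x, n_y) = 314°, the dip direction.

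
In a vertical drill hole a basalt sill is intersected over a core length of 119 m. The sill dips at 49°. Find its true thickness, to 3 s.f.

78.1 m

True thickness t = h · cos(dip) = 119 × cos 49°
t = 119 × 0.6561 = 78.071 m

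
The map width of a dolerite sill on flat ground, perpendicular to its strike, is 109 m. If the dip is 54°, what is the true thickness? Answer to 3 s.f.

88.2 m

True thickness t = w · sin(dip) = 109 × sin 54°
t = 109 × 0.8090 = 88.183 m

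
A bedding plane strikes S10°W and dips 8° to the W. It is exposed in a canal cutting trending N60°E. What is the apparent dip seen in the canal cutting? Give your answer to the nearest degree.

6°

Angle between strike (S10°W) and section (N60°E): β = 50°.
tan α = tan 8° × sin 50° = 0.1405 × 0.7660 = 0.1077
α = arctan(0.1077) = 6.14°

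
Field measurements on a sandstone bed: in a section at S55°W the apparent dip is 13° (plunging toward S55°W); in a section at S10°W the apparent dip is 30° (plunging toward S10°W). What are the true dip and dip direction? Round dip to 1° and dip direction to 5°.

true dip 32°, dip direction 165°

Represent each trace as a vector plunging at its apparent dip toward its trend (east-north-up frame): v₁ = (-0.798, -0.559, -0.225), v₂ = (-0.150, -0.853, -0.500).
The plane normal is n = v₁ × v₂ ∝ (0.088, -0.365, 0.597).
Dip δ = arctan(|n_h|/n_z) = arctan(0.376/0.597) = 32.2°.
Dip direction = atan2(0.088, -0.365) = 167° (azimuth of n's horizontal projection).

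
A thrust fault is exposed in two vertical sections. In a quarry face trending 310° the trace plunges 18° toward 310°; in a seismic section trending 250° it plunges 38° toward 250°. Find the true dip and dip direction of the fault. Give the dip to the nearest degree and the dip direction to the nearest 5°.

Represent each trace as a vector plunging at its apparent dip toward its trend (east-north-up frame): v₁ = (-0.729, 0.611, -0.309), v₂ = (-0.740, -0.270, -0.616).
n = v₁ × v₂ = (-0.460, -0.220, 0.649) (taken with n_z > 0).
tan δ = √(n_x²+n_y²)/n_z = 0.509/0.649, so δ = 38.1°.
Dip direction = atan2(-0.460, -0.220) = 244° (azimuth of n's horizontal projection).

true dip 38°, dip direction 245°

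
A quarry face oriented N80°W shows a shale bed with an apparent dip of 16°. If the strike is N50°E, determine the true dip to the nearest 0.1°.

The section is 50° from the strike.
tan(true dip) = tan 16° / sin 50° = 0.3743
δ = arctan(0.3743) = 20.52°

20.5°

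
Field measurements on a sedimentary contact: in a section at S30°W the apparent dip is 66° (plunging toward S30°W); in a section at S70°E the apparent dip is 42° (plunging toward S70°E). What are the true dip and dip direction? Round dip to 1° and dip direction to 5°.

Each apparent-dip line lies in the plane. As unit vectors (x east, y north, z up), v₁ plunges 66°→S30°W and v₂ plunges 42°→S70°E.
n = v₁ × v₂ = (0.004, -0.774, 0.298) (taken with n_z > 0).
tan δ = √(n_x²+n_y²)/n_z = 0.774/0.298, so δ = 69.0°.
The horizontal component of n points toward azimuth atan2(n_x, n_y) = 180°, the dip direction.

true dip 69°, dip direction 180°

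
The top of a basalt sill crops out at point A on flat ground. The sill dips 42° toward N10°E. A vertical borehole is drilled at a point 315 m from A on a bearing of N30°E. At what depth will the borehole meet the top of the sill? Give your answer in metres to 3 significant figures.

The hole lies 20° from the dip direction, so the down-dip offset is 315 × cos 20° = 296.00 m.
Depth = down-dip offset × tan(dip) = 296.00 × tan 42° = 296.00 × 0.9004
Depth = 266.52 m

267 m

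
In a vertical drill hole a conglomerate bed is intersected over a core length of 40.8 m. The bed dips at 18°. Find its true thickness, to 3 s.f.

True thickness t = h · cos(dip) = 40.8 × cos 18°
t = 40.8 × 0.9511 = 38.803 m

38.8 m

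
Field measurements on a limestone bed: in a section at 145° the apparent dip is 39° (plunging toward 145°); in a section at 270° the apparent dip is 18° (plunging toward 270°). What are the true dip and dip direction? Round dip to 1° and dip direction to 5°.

Each apparent-dip line lies in the plane. As unit vectors (x east, y north, z up), v₁ plunges 39°→145° and v₂ plunges 18°→270°.
Cross product v₁ × v₂ gives the pole to the plane: n ∝ (-0.197, -0.736, 0.605).
True dip = arccos(n_z / |n|) = arccos(0.6220) = 51.5°.
Dip direction = azimuth of (n_x, n_y) = atan2(-0.197, -0.736) = 195°.

true dip 52°, dip direction 195°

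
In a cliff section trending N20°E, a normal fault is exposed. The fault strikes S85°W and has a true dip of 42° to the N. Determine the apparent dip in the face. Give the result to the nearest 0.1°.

39.2°

Angle between strike (S85°W) and section (N20°E): β = 65°.
tan(apparent dip) = tan 42° · sin 65° = 0.8160
α = arctan(0.8160) = 39.22°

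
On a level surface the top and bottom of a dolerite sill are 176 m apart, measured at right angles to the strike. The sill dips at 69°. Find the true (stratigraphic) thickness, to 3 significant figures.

True thickness t = w · sin(dip) = 176 × sin 69°
t = 176 × 0.9336 = 164.310 m

164 m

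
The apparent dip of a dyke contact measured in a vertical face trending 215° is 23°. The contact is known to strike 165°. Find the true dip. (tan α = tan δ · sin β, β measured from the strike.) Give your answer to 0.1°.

The section is 50° from the strike.
tan(true dip) = tan 23° / sin 50° = 0.5541
δ = arctan(0.5541) = 28.99°

29.0°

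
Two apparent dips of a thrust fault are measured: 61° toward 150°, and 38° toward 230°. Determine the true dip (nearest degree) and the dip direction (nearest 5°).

true dip 62°, dip direction 165°

Each apparent-dip line lies in the plane. As unit vectors (x east, y north, z up), v₁ plunges 61°→150° and v₂ plunges 38°→230°.
n = v₁ × v₂ = (0.185, -0.677, 0.376) (taken with n_z > 0).
Dip δ = arctan(|n_h|/n_z) = arctan(0.702/0.376) = 61.8°.
The horizontal component of n points toward azimuth atan2(n_x, n_y) = 165°, the dip direction.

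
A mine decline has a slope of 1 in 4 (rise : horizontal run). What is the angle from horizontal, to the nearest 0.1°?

tan θ = 1/4 = 0.2500
θ = arctan(0.2500) = 14.04°

14.0°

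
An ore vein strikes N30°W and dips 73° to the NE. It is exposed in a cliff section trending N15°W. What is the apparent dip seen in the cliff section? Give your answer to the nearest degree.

40°

The section lies 15° from the strike.
tan α = tan 73° × sin 15° = 3.2709 × 0.2588 = 0.8466
α = arctan(0.8466) = 40.25°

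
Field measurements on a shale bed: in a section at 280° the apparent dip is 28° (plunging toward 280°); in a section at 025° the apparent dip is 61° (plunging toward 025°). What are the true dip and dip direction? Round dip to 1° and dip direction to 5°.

true dip 64°, dip direction 355°

The two traces are lines in the plane: v₁ = (sin 280°·cos 28°, cos 280°·cos 28°, −sin 28°), v₂ = (sin 25°·cos 61°, cos 25°·cos 61°, −sin 61°).
Cross product v₁ × v₂ gives the pole to the plane: n ∝ (-0.072, 0.857, 0.413).
True dip = arccos(n_z / |n|) = arccos(0.4334) = 64.3°.
Dip direction = azimuth of (n_x, n_y) = atan2(-0.072, 0.857) = 355°.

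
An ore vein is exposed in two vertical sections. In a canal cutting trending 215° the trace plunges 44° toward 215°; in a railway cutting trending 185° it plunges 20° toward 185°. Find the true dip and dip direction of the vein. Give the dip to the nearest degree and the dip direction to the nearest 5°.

The two traces are lines in the plane: v₁ = (sin 215°·cos 44°, cos 215°·cos 44°, −sin 44°), v₂ = (sin 185°·cos 20°, cos 185°·cos 20°, −sin 20°).
The plane normal is n = v₁ × v₂ ∝ (-0.449, -0.084, 0.338).
Dip δ = arctan(|n_h|/n_z) = arctan(0.457/0.338) = 53.5°.
Dip direction = azimuth of (n_x, n_y) = atan2(-0.449, -0.084) = 259°.

true dip 53°, dip direction 260°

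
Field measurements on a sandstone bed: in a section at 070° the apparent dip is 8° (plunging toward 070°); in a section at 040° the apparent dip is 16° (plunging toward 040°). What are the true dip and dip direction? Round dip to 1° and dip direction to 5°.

Each apparent-dip line lies in the plane. As unit vectors (x east, y north, z up), v₁ plunges 8°→070° and v₂ plunges 16°→040°.
Cross product v₁ × v₂ gives the pole to the plane: n ∝ (0.009, 0.171, 0.476).
Dip δ = arctan(|n_h|/n_z) = arctan(0.171/0.476) = 19.7°.
Dip direction = atan2(0.009, 0.171) = 3° (azimuth of n's horizontal projection).

true dip 20°, dip direction 005°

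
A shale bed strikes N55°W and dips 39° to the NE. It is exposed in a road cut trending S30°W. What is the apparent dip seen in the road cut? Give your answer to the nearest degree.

39°

Angle between strike (N55°W) and section (S30°W): β = 85°.
tan(apparent dip) = tan 39° · sin 85° = 0.8067
α = arctan(0.8067) = 38.89°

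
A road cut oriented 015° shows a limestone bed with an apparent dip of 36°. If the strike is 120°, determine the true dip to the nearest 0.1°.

36.9°

The section is 75° from the strike.
tan(true dip) = tan 36° / sin 75° = 0.7522
δ = arctan(0.7522) = 36.95°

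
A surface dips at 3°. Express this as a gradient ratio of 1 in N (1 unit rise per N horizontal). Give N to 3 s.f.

1 in 19.1

1 : N means tan θ = 1/N, so N = 1/tan 3° = 1/0.0524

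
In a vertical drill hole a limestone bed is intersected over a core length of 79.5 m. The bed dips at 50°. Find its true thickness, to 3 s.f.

True thickness t = h · cos(dip) = 79.5 × cos 50°
t = 79.5 × 0.6428 = 51.102 m

51.1 m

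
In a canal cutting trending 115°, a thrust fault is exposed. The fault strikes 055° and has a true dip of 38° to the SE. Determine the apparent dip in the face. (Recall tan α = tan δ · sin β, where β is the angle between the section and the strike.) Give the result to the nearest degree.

34°

The section lies 60° from the strike.
tan α = tan 38° × sin 60° = 0.7813 × 0.8660 = 0.6766
α = arctan(0.6766) = 34.08°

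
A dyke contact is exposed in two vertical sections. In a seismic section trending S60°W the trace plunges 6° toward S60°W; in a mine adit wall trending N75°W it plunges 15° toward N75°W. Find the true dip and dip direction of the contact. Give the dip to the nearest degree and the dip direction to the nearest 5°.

The two traces are lines in the plane: v₁ = (sin 240°·cos 6°, cos 240°·cos 6°, −sin 6°), v₂ = (sin 285°·cos 15°, cos 285°·cos 15°, −sin 15°).
n = v₁ × v₂ = (-0.155, 0.125, 0.679) (taken with n_z > 0).
tan δ = √(n_x²+n_y²)/n_z = 0.199/0.679, so δ = 16.3°.
The horizontal component of n points toward azimuth atan2(n_x, n_y) = 309°, the dip direction.

true dip 16°, dip direction 310°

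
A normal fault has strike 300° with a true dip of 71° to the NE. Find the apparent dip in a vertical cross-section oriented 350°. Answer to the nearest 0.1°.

The section lies 50° from the strike.
tan α = tan 71° × sin 50° = 2.9042 × 0.7660 = 2.2248
α = arctan(2.2248) = 65.80°

65.8°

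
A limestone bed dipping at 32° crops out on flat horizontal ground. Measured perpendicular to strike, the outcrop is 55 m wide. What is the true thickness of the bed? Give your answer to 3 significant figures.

True thickness t = w · sin(dip) = 55 × sin 32°
t = 55 × 0.5299 = 29.146 m

29.1 m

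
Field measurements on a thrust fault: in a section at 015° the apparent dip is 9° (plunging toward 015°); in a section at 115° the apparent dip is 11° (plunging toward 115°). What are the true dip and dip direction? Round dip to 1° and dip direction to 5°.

true dip 15°, dip direction 070°

Each apparent-dip line lies in the plane. As unit vectors (x east, y north, z up), v₁ plunges 9°→015° and v₂ plunges 11°→115°.
n = v₁ × v₂ = (0.247, 0.090, 0.955) (taken with n_z > 0).
tan δ = √(n_x²+n_y²)/n_z = 0.263/0.955, so δ = 15.4°.
Dip direction = atan2(0.247, 0.090) = 70° (azimuth of n's horizontal projection).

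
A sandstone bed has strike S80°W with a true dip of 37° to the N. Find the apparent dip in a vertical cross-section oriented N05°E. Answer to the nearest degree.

36°

Angle between strike (S80°W) and section (N05°E): β = 75°.
tan(apparent dip) = tan 37° · sin 75° = 0.7279
α = arctan(0.7279) = 36.05°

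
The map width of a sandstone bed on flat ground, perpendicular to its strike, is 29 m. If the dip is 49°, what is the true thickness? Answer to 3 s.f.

21.9 m

True thickness t = w · sin(dip) = 29 × sin 49°
t = 29 × 0.7547 = 21.887 m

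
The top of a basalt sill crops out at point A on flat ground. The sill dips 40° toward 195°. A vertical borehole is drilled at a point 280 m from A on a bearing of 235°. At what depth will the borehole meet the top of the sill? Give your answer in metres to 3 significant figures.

The hole lies 40° from the dip direction, so the down-dip offset is 280 × cos 40° = 214.49 m.
Depth = down-dip offset × tan(dip) = 214.49 × tan 40° = 214.49 × 0.8391
Depth = 179.98 m

180 m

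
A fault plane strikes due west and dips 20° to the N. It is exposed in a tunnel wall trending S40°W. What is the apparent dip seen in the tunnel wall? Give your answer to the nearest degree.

The strike is due west and the section trends S40°W; the acute angle between them is β = 50°.
tan(apparent dip) = tan 20° · sin 50° = 0.2788
apparent dip = arctan 0.2788 = 15.58°

16°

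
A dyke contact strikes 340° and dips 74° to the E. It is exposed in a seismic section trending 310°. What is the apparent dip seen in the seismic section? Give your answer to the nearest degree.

60°

Angle between strike (340°) and section (310°): β = 30°.
tan(apparent dip) = tan 74° · sin 30° = 1.7437
apparent dip = arctan 1.7437 = 60.17°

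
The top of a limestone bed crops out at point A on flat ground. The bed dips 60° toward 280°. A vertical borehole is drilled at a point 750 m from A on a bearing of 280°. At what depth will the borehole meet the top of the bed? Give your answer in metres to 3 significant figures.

The hole is directly down-dip from the outcrop, so the down-dip offset is 750 m.
Depth = down-dip offset × tan(dip) = 750.00 × tan 60° = 750.00 × 1.7321
Depth = 1299.04 m

1300 m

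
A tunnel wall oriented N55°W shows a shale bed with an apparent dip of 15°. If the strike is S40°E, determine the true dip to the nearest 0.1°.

46.0°

The section is 15° from the strike.
tan(true dip) = tan 15° / sin 15° = 1.0353
true dip = arctan 1.0353 = 45.99°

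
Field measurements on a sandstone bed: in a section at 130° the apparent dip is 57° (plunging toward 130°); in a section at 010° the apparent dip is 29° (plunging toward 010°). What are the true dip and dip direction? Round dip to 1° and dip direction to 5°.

true dip 65°, dip direction 085°

Each apparent-dip line lies in the plane. As unit vectors (x east, y north, z up), v₁ plunges 57°→130° and v₂ plunges 29°→010°.
The plane normal is n = v₁ × v₂ ∝ (0.892, 0.075, 0.413).
Dip δ = arctan(|n_h|/n_z) = arctan(0.895/0.413) = 65.3°.
The horizontal component of n points toward azimuth atan2(n_x, n_y) = 85°, the dip direction.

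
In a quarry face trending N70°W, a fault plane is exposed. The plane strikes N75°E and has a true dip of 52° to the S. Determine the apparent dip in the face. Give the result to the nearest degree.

Angle between strike (N75°E) and section (N70°W): β = 35°.
tan(apparent dip) = tan 52° · sin 35° = 0.7341
apparent dip = arctan 0.7341 = 36.28°

36°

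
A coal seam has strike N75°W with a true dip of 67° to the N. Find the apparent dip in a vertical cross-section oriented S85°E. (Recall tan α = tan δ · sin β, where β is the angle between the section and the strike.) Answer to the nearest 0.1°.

22.2°

The section lies 10° from the strike.
tan α = tan 67° × sin 10° = 2.3559 × 0.1736 = 0.4091
α = arctan(0.4091) = 22.25°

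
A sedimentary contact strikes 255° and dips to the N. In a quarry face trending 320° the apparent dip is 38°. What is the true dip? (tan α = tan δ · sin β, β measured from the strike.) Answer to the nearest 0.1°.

40.8°

β = acute angle between strike 255° and section 320° = 65°.
tan(true dip) = tan 38° / sin 65° = 0.8621
true dip = arctan 0.8621 = 40.76°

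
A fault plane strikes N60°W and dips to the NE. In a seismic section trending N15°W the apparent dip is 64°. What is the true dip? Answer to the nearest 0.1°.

71.0°

β = acute angle between strike N60°W and section N15°W = 45°.
tan δ = tan α / sin β = tan 64° / sin 45° = 2.0503 / 0.7071 = 2.8996
δ = arctan(2.8996) = 70.97°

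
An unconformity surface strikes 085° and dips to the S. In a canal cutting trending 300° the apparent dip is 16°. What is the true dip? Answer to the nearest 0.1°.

β = acute angle between strike 085° and section 300° = 35°.
tan δ = tan α / sin β = tan 16° / sin 35° = 0.2867 / 0.5736 = 0.4999
true dip = arctan 0.4999 = 26.56°

26.6°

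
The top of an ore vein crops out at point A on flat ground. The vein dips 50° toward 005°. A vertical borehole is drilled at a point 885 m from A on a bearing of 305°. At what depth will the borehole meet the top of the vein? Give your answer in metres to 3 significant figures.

The hole lies 60° from the dip direction, so the down-dip offset is 885 × cos 60° = 442.50 m.
Depth = down-dip offset × tan(dip) = 442.50 × tan 50° = 442.50 × 1.1918
Depth = 527.35 m

527 m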